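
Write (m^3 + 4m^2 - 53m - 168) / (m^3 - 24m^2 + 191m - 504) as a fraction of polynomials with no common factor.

(m^2 + 11m + 24)/(m^2 - 17m + 72)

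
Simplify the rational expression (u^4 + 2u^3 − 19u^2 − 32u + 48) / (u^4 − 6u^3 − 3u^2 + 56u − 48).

By polynomial division,
  u^4 + 2u^3 − 19u^2 − 32u + 48 = (u^4 − 6u^3 − 3u^2 + 56u − 48) + (8u^3 − 16u^2 − 88u + 96)
  u^4 − 6u^3 − 3u^2 + 56u − 48 = ((1/8)u − 1/2)(8u^3 − 16u^2 − 88u + 96) + (0)
Last nonzero remainder: 8u^3 − 16u^2 − 88u + 96. Dividing through by 8 gives the monic gcd u^3 − 2u^2 − 11u + 12.
Cancel u^3 − 2u^2 − 11u + 12 from numerator and denominator to get the reduced form.

(u + 4)/(u − 4)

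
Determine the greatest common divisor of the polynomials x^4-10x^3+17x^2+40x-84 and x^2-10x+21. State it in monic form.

x^2-10x+21

By polynomial division,
  x^4-10x^3+17x^2+40x-84 = (x^2-4)(x^2-10x+21) + (0)
The last nonzero remainder x^2-10x+21 is already monic.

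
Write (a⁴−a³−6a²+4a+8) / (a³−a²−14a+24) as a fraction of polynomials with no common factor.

(a³+a²−4a−4)/(a²+a−12)

Euclidean algorithm in ℚ[a]:
  a⁴−a³−6a²+4a+8 = (a)(a³−a²−14a+24) + (8a²−20a+8)
  a³−a²−14a+24 = ((1/8)a+3/16)(8a²−20a+8) + (−(45/4)a+45/2)
  8a²−20a+8 = (−(32/45)a+16/45)(−(45/4)a+45/2) + (0)
Last nonzero remainder: −(45/4)a+45/2. Dividing through by −45/4 gives the monic gcd a−2.
Cancel a−2 from numerator and denominator to get the reduced form.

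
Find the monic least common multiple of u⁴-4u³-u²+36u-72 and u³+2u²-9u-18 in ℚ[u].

u⁵-2u⁴-9u³+34u²-144

Euclidean algorithm in ℚ[u]:
  u⁴-4u³-u²+36u-72 = (u-6)(u³+2u²-9u-18) + (20u²-180)
  u³+2u²-9u-18 = ((1/20)u+1/10)(20u²-180) + (0)
Last nonzero remainder: 20u²-180. Dividing through by 20 gives the monic gcd u²-9.
Then lcm(f, g) = f·g / gcd(f, g); expanding and making the result monic gives the answer.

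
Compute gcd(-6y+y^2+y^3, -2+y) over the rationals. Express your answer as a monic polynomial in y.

-2+y

Apply the Euclidean algorithm:
  y^3+y^2-6y = (y^2+3y)(y-2) + (0)
The last nonzero remainder y-2 is already monic.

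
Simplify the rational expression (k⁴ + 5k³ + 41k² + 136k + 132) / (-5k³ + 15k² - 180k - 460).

(-k³ - 3k² - 35k - 66)/(5k² - 25k + 230)

By polynomial division,
  k⁴ + 5k³ + 41k² + 136k + 132 = (-(1/5)k - 8/5)(-5k³ + 15k² - 180k - 460) + (29k² - 244k - 604)
  -5k³ + 15k² - 180k - 460 = (-(5/29)k - 785/841)(29k² - 244k - 604) + (-(430500/841)k - 861000/841)
  29k² - 244k - 604 = (-(24389/430500)k + 126991/215250)(-(430500/841)k - 861000/841) + (0)
Last nonzero remainder: -(430500/841)k - 861000/841. Dividing through by -430500/841 gives the monic gcd k + 2.
Cancel k + 2 from numerator and denominator to get the reduced form.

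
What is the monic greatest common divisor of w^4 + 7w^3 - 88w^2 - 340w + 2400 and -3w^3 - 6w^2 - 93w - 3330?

Euclidean algorithm in ℚ[w]:
  w^4 + 7w^3 - 88w^2 - 340w + 2400 = (-(1/3)w - 5/3)(-3w^3 - 6w^2 - 93w - 3330) + (-129w^2 - 1605w - 3150)
  -3w^3 - 6w^2 - 93w - 3330 = ((1/43)w - 449/1849)(-129w^2 - 1605w - 3150) + (-(757152/1849)w - 7571520/1849)
  -129w^2 - 1605w - 3150 = ((79507/252384)w + 64715/84128)(-(757152/1849)w - 7571520/1849) + (0)
Last nonzero remainder: -(757152/1849)w - 7571520/1849. Dividing through by -757152/1849 gives the monic gcd w + 10.

w + 10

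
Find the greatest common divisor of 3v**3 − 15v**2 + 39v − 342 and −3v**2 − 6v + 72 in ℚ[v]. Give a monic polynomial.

By polynomial division,
  3v**3 − 15v**2 + 39v − 342 = (−v + 7)(−3v**2 − 6v + 72) + (153v − 846)
  −3v**2 − 6v + 72 = (−(1/51)v − 128/867)(153v − 846) + (−15288/289)
  153v − 846 = (−(14739/5096)v + 40749/2548)(−15288/289) + (0)
The last nonzero remainder is the constant −15288/289, so the polynomials are coprime and gcd = 1.

1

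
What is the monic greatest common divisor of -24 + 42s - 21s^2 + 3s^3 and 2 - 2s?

By polynomial division,
  3s^3 - 21s^2 + 42s - 24 = (-(3/2)s^2 + 9s - 12)(-2s + 2) + (0)
Last nonzero remainder: -2s + 2. Dividing through by -2 gives the monic gcd s - 1.

-1 + s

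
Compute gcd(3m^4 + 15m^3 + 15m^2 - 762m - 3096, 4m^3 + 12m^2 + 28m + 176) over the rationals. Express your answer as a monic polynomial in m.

m + 4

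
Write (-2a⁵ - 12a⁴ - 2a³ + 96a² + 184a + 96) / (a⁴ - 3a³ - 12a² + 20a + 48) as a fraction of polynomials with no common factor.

(-2a² - 10a - 8)/(a - 4)

Repeated division with remainder:
  -2a⁵ - 12a⁴ - 2a³ + 96a² + 184a + 96 = (-2a - 18)(a⁴ - 3a³ - 12a² + 20a + 48) + (-80a³ - 80a² + 640a + 960)
  a⁴ - 3a³ - 12a² + 20a + 48 = (-(1/80)a + 1/20)(-80a³ - 80a² + 640a + 960) + (0)
Last nonzero remainder: -80a³ - 80a² + 640a + 960. Dividing through by -80 gives the monic gcd a³ + a² - 8a - 12.
Cancel a³ + a² - 8a - 12 from numerator and denominator to get the reduced form.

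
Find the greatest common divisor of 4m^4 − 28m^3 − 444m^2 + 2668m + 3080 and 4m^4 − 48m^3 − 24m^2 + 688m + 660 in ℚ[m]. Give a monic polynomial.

m^2 − 10m − 11

Apply the Euclidean algorithm:
  4m^4 − 28m^3 − 444m^2 + 2668m + 3080 = (4m^4 − 48m^3 − 24m^2 + 688m + 660) + (20m^3 − 420m^2 + 1980m + 2420)
  4m^4 − 48m^3 − 24m^2 + 688m + 660 = ((1/5)m + 9/5)(20m^3 − 420m^2 + 1980m + 2420) + (336m^2 − 3360m − 3696)
  20m^3 − 420m^2 + 1980m + 2420 = ((5/84)m − 55/84)(336m^2 − 3360m − 3696) + (0)
Last nonzero remainder: 336m^2 − 3360m − 3696. Dividing through by 336 gives the monic gcd m^2 − 10m − 11.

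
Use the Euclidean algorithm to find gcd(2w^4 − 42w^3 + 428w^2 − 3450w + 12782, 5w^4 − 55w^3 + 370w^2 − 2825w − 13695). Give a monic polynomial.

w^3 − 14w^2 + 116w − 913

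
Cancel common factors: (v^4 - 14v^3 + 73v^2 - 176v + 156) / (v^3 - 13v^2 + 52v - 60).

By polynomial division,
  v^4 - 14v^3 + 73v^2 - 176v + 156 = (v - 1)(v^3 - 13v^2 + 52v - 60) + (8v^2 - 64v + 96)
  v^3 - 13v^2 + 52v - 60 = ((1/8)v - 5/8)(8v^2 - 64v + 96) + (0)
Last nonzero remainder: 8v^2 - 64v + 96. Dividing through by 8 gives the monic gcd v^2 - 8v + 12.
Cancel v^2 - 8v + 12 from numerator and denominator to get the reduced form.

(v^2 - 6v + 13)/(v - 5)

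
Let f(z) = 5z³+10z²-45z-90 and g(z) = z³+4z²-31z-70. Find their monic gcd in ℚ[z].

Euclidean algorithm in ℚ[z]:
  5z³+10z²-45z-90 = (5)(z³+4z²-31z-70) + (-10z²+110z+260)
  z³+4z²-31z-70 = (-(1/10)z-3/2)(-10z²+110z+260) + (160z+320)
  -10z²+110z+260 = (-(1/16)z+13/16)(160z+320) + (0)
Last nonzero remainder: 160z+320. Dividing through by 160 gives the monic gcd z+2.

z+2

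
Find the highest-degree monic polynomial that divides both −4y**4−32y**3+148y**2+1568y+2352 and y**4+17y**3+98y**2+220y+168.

y**3+15y**2+68y+84

Euclidean algorithm in ℚ[y]:
  −4y**4−32y**3+148y**2+1568y+2352 = (−4)(y**4+17y**3+98y**2+220y+168) + (36y**3+540y**2+2448y+3024)
  y**4+17y**3+98y**2+220y+168 = ((1/36)y+1/18)(36y**3+540y**2+2448y+3024) + (0)
Last nonzero remainder: 36y**3+540y**2+2448y+3024. Dividing through by 36 gives the monic gcd y**3+15y**2+68y+84.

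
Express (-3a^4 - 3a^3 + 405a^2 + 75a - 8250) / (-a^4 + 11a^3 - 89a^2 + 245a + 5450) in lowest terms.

(3a^2 + 18a - 165)/(a^2 - 6a + 109)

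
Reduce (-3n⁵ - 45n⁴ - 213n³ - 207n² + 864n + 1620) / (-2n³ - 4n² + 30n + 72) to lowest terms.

(3n³ + 27n² + 24n - 180)/(2n - 8)

Repeated division with remainder:
  -3n⁵ - 45n⁴ - 213n³ - 207n² + 864n + 1620 = ((3/2)n² + (39/2)n + 90)(-2n³ - 4n² + 30n + 72) + (-540n² - 3240n - 4860)
  -2n³ - 4n² + 30n + 72 = ((1/270)n - 2/135)(-540n² - 3240n - 4860) + (0)
Last nonzero remainder: -540n² - 3240n - 4860. Dividing through by -540 gives the monic gcd n² + 6n + 9.
Cancel n² + 6n + 9 from numerator and denominator to get the reduced form.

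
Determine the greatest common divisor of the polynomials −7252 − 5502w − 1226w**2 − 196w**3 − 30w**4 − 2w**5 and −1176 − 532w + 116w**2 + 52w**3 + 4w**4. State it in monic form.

98 + 77w + 16w**2 + w**3

Euclidean algorithm in ℚ[w]:
  −2w**5 − 30w**4 − 196w**3 − 1226w**2 − 5502w − 7252 = (−(1/2)w − 1)(4w**4 + 52w**3 + 116w**2 − 532w − 1176) + (−86w**3 − 1376w**2 − 6622w − 8428)
  4w**4 + 52w**3 + 116w**2 − 532w − 1176 = (−(2/43)w + 6/43)(−86w**3 − 1376w**2 − 6622w − 8428) + (0)
Last nonzero remainder: −86w**3 − 1376w**2 − 6622w − 8428. Dividing through by −86 gives the monic gcd w**3 + 16w**2 + 77w + 98.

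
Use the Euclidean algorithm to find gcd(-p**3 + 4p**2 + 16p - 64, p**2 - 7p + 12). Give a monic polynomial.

p - 4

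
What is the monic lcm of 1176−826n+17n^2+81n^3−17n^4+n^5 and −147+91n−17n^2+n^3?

−3528+3654n−877n^2−226n^3+132n^4−20n^5+n^6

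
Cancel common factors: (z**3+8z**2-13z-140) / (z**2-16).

(z**2+12z+35)/(z+4)

Repeated division with remainder:
  z**3+8z**2-13z-140 = (z+8)(z**2-16) + (3z-12)
  z**2-16 = ((1/3)z+4/3)(3z-12) + (0)
Last nonzero remainder: 3z-12. Dividing through by 3 gives the monic gcd z-4.
Cancel z-4 from numerator and denominator to get the reduced form.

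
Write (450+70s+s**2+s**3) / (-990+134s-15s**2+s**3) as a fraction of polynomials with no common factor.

By polynomial division,
  s**3+s**2+70s+450 = (s**3-15s**2+134s-990) + (16s**2-64s+1440)
  s**3-15s**2+134s-990 = ((1/16)s-11/16)(16s**2-64s+1440) + (0)
Last nonzero remainder: 16s**2-64s+1440. Dividing through by 16 gives the monic gcd s**2-4s+90.
Cancel s**2-4s+90 from numerator and denominator to get the reduced form.

(5+s)/(-11+s)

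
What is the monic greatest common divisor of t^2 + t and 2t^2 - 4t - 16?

Repeated division with remainder:
  t^2 + t = (1/2)(2t^2 - 4t - 16) + (3t + 8)
  2t^2 - 4t - 16 = ((2/3)t - 28/9)(3t + 8) + (80/9)
  3t + 8 = ((27/80)t + 9/10)(80/9) + (0)
The last nonzero remainder is the constant 80/9, so the polynomials are coprime and gcd = 1.

1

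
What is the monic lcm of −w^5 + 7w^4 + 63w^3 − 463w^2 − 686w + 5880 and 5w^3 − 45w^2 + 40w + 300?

Euclidean algorithm in ℚ[w]:
  −w^5 + 7w^4 + 63w^3 − 463w^2 − 686w + 5880 = (−(1/5)w^2 − (2/5)w + 53/5)(5w^3 − 45w^2 + 40w + 300) + (90w^2 − 990w + 2700)
  5w^3 − 45w^2 + 40w + 300 = ((1/18)w + 1/9)(90w^2 − 990w + 2700) + (0)
Last nonzero remainder: 90w^2 − 990w + 2700. Dividing through by 90 gives the monic gcd w^2 − 11w + 30.
Then lcm(f, g) = f·g / gcd(f, g); expanding and making the result monic gives the answer.

w^6 − 5w^5 − 77w^4 + 337w^3 + 1612w^2 − 4508w − 11760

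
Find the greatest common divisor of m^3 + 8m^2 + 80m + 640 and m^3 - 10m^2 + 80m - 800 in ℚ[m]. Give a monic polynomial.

m^2 + 80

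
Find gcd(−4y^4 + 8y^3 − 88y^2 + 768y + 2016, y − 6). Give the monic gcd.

y − 6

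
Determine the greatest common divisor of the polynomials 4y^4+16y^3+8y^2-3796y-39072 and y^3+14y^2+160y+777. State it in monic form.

y^2+7y+111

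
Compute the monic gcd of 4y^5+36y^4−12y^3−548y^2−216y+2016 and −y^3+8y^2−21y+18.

Apply the Euclidean algorithm:
  4y^5+36y^4−12y^3−548y^2−216y+2016 = (−4y^2−68y−448)(−y^3+8y^2−21y+18) + (1680y^2−8400y+10080)
  −y^3+8y^2−21y+18 = (−(1/1680)y+1/560)(1680y^2−8400y+10080) + (0)
Last nonzero remainder: 1680y^2−8400y+10080. Dividing through by 1680 gives the monic gcd y^2−5y+6.

y^2−5y+6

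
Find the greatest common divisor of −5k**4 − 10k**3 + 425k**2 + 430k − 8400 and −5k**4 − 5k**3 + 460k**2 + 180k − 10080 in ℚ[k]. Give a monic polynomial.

Apply the Euclidean algorithm:
  −5k**4 − 10k**3 + 425k**2 + 430k − 8400 = (−5k**4 − 5k**3 + 460k**2 + 180k − 10080) + (−5k**3 − 35k**2 + 250k + 1680)
  −5k**4 − 5k**3 + 460k**2 + 180k − 10080 = (k − 6)(−5k**3 − 35k**2 + 250k + 1680) + (0)
Last nonzero remainder: −5k**3 − 35k**2 + 250k + 1680. Dividing through by −5 gives the monic gcd k**3 + 7k**2 − 50k − 336.

k**3 + 7k**2 − 50k − 336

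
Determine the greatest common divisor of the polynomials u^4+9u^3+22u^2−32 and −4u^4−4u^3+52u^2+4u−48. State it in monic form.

u^2+3u−4

By polynomial division,
  u^4+9u^3+22u^2−32 = (−1/4)(−4u^4−4u^3+52u^2+4u−48) + (8u^3+35u^2+u−44)
  −4u^4−4u^3+52u^2+4u−48 = (−(1/2)u+27/16)(8u^3+35u^2+u−44) + (−(105/16)u^2−(315/16)u+105/4)
  8u^3+35u^2+u−44 = (−(128/105)u−176/105)(−(105/16)u^2−(315/16)u+105/4) + (0)
Last nonzero remainder: −(105/16)u^2−(315/16)u+105/4. Dividing through by −105/16 gives the monic gcd u^2+3u−4.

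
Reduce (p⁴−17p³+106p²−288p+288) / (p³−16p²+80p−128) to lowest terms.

Repeated division with remainder:
  p⁴−17p³+106p²−288p+288 = (p−1)(p³−16p²+80p−128) + (10p²−80p+160)
  p³−16p²+80p−128 = ((1/10)p−4/5)(10p²−80p+160) + (0)
Last nonzero remainder: 10p²−80p+160. Dividing through by 10 gives the monic gcd p²−8p+16.
Cancel p²−8p+16 from numerator and denominator to get the reduced form.

(p²−9p+18)/(p−8)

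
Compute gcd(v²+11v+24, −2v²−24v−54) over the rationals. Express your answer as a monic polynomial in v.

By polynomial division,
  v²+11v+24 = (−1/2)(−2v²−24v−54) + (−v−3)
  −2v²−24v−54 = (2v+18)(−v−3) + (0)
Last nonzero remainder: −v−3. Dividing through by −1 gives the monic gcd v+3.

v+3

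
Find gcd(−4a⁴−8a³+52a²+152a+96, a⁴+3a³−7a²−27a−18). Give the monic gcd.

Repeated division with remainder:
  −4a⁴−8a³+52a²+152a+96 = (−4)(a⁴+3a³−7a²−27a−18) + (4a³+24a²+44a+24)
  a⁴+3a³−7a²−27a−18 = ((1/4)a−3/4)(4a³+24a²+44a+24) + (0)
Last nonzero remainder: 4a³+24a²+44a+24. Dividing through by 4 gives the monic gcd a³+6a²+11a+6.

a³+6a²+11a+6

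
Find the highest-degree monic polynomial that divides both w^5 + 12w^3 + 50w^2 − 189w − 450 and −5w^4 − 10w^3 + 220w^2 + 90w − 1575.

w^2 − 9

By polynomial division,
  w^5 + 12w^3 + 50w^2 − 189w − 450 = (−(1/5)w + 2/5)(−5w^4 − 10w^3 + 220w^2 + 90w − 1575) + (60w^3 − 20w^2 − 540w + 180)
  −5w^4 − 10w^3 + 220w^2 + 90w − 1575 = (−(1/12)w − 7/36)(60w^3 − 20w^2 − 540w + 180) + ((1540/9)w^2 − 1540)
  60w^3 − 20w^2 − 540w + 180 = ((27/77)w − 9/77)((1540/9)w^2 − 1540) + (0)
Last nonzero remainder: (1540/9)w^2 − 1540. Dividing through by 1540/9 gives the monic gcd w^2 − 9.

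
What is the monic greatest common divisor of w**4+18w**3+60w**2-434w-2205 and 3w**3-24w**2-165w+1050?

w**2+2w-35

Repeated division with remainder:
  w**4+18w**3+60w**2-434w-2205 = ((1/3)w+26/3)(3w**3-24w**2-165w+1050) + (323w**2+646w-11305)
  3w**3-24w**2-165w+1050 = ((3/323)w-30/323)(323w**2+646w-11305) + (0)
Last nonzero remainder: 323w**2+646w-11305. Dividing through by 323 gives the monic gcd w**2+2w-35.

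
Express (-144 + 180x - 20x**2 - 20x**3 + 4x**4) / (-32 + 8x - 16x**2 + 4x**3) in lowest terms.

(9 - 9x - x**2 + x**3)/(2 + x**2)

Apply the Euclidean algorithm:
  4x**4 - 20x**3 - 20x**2 + 180x - 144 = (x - 1)(4x**3 - 16x**2 + 8x - 32) + (-44x**2 + 220x - 176)
  4x**3 - 16x**2 + 8x - 32 = (-(1/11)x - 1/11)(-44x**2 + 220x - 176) + (12x - 48)
  -44x**2 + 220x - 176 = (-(11/3)x + 11/3)(12x - 48) + (0)
Last nonzero remainder: 12x - 48. Dividing through by 12 gives the monic gcd x - 4.
Cancel x - 4 from numerator and denominator to get the reduced form.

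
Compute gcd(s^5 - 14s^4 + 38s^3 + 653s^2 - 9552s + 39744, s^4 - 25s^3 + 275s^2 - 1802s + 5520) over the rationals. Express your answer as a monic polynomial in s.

s^3 - 15s^2 + 125s - 552

Apply the Euclidean algorithm:
  s^5 - 14s^4 + 38s^3 + 653s^2 - 9552s + 39744 = (s + 11)(s^4 - 25s^3 + 275s^2 - 1802s + 5520) + (38s^3 - 570s^2 + 4750s - 20976)
  s^4 - 25s^3 + 275s^2 - 1802s + 5520 = ((1/38)s - 5/19)(38s^3 - 570s^2 + 4750s - 20976) + (0)
Last nonzero remainder: 38s^3 - 570s^2 + 4750s - 20976. Dividing through by 38 gives the monic gcd s^3 - 15s^2 + 125s - 552.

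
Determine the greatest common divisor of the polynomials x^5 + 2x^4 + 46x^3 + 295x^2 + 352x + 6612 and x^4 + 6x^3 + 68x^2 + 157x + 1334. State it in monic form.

x^2 - x + 29

Apply the Euclidean algorithm:
  x^5 + 2x^4 + 46x^3 + 295x^2 + 352x + 6612 = (x - 4)(x^4 + 6x^3 + 68x^2 + 157x + 1334) + (2x^3 + 410x^2 - 354x + 11948)
  x^4 + 6x^3 + 68x^2 + 157x + 1334 = ((1/2)x - 199/2)(2x^3 + 410x^2 - 354x + 11948) + (41040x^2 - 41040x + 1190160)
  2x^3 + 410x^2 - 354x + 11948 = ((1/20520)x + 103/10260)(41040x^2 - 41040x + 1190160) + (0)
Last nonzero remainder: 41040x^2 - 41040x + 1190160. Dividing through by 41040 gives the monic gcd x^2 - x + 29.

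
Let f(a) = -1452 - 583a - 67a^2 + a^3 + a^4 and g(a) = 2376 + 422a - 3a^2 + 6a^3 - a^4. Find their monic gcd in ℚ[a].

-44 - 7a + a^2

Repeated division with remainder:
  a^4 + a^3 - 67a^2 - 583a - 1452 = (-1)(-a^4 + 6a^3 - 3a^2 + 422a + 2376) + (7a^3 - 70a^2 - 161a + 924)
  -a^4 + 6a^3 - 3a^2 + 422a + 2376 = (-(1/7)a - 4/7)(7a^3 - 70a^2 - 161a + 924) + (-66a^2 + 462a + 2904)
  7a^3 - 70a^2 - 161a + 924 = (-(7/66)a + 7/22)(-66a^2 + 462a + 2904) + (0)
Last nonzero remainder: -66a^2 + 462a + 2904. Dividing through by -66 gives the monic gcd a^2 - 7a - 44.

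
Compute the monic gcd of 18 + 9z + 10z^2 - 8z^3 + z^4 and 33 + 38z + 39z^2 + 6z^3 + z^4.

1 + z + z^2

Euclidean algorithm in ℚ[z]:
  z^4 - 8z^3 + 10z^2 + 9z + 18 = (z^4 + 6z^3 + 39z^2 + 38z + 33) + (-14z^3 - 29z^2 - 29z - 15)
  z^4 + 6z^3 + 39z^2 + 38z + 33 = (-(1/14)z - 55/196)(-14z^3 - 29z^2 - 29z - 15) + ((5643/196)z^2 + (5643/196)z + 5643/196)
  -14z^3 - 29z^2 - 29z - 15 = (-(2744/5643)z - 980/1881)((5643/196)z^2 + (5643/196)z + 5643/196) + (0)
Last nonzero remainder: (5643/196)z^2 + (5643/196)z + 5643/196. Dividing through by 5643/196 gives the monic gcd z^2 + z + 1.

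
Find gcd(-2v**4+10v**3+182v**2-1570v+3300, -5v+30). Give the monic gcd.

v-6

By polynomial division,
  -2v**4+10v**3+182v**2-1570v+3300 = ((2/5)v**3+(2/5)v**2-34v+110)(-5v+30) + (0)
Last nonzero remainder: -5v+30. Dividing through by -5 gives the monic gcd v-6.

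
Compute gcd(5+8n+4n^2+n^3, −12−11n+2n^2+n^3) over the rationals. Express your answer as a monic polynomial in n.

By polynomial division,
  n^3+4n^2+8n+5 = (n^3+2n^2−11n−12) + (2n^2+19n+17)
  n^3+2n^2−11n−12 = ((1/2)n−15/4)(2n^2+19n+17) + ((207/4)n+207/4)
  2n^2+19n+17 = ((8/207)n+68/207)((207/4)n+207/4) + (0)
Last nonzero remainder: (207/4)n+207/4. Dividing through by 207/4 gives the monic gcd n+1.

1+n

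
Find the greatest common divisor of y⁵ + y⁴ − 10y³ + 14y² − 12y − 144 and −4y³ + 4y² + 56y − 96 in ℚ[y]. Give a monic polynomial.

Repeated division with remainder:
  y⁵ + y⁴ − 10y³ + 14y² − 12y − 144 = (−(1/4)y² − (1/2)y − 3/2)(−4y³ + 4y² + 56y − 96) + (24y² + 24y − 288)
  −4y³ + 4y² + 56y − 96 = (−(1/6)y + 1/3)(24y² + 24y − 288) + (0)
Last nonzero remainder: 24y² + 24y − 288. Dividing through by 24 gives the monic gcd y² + y − 12.

y² + y − 12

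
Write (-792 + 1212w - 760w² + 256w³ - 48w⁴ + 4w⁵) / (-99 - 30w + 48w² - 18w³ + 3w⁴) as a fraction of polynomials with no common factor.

Repeated division with remainder:
  4w⁵ - 48w⁴ + 256w³ - 760w² + 1212w - 792 = ((4/3)w - 8)(3w⁴ - 18w³ + 48w² - 30w - 99) + (48w³ - 336w² + 1104w - 1584)
  3w⁴ - 18w³ + 48w² - 30w - 99 = ((1/16)w + 1/16)(48w³ - 336w² + 1104w - 1584) + (0)
Last nonzero remainder: 48w³ - 336w² + 1104w - 1584. Dividing through by 48 gives the monic gcd w³ - 7w² + 23w - 33.
Cancel w³ - 7w² + 23w - 33 from numerator and denominator to get the reduced form.

(24 - 20w + 4w²)/(3 + 3w)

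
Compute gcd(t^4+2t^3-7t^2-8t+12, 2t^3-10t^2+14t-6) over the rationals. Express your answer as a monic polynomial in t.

t-1

Apply the Euclidean algorithm:
  t^4+2t^3-7t^2-8t+12 = ((1/2)t+7/2)(2t^3-10t^2+14t-6) + (21t^2-54t+33)
  2t^3-10t^2+14t-6 = ((2/21)t-34/147)(21t^2-54t+33) + (-(80/49)t+80/49)
  21t^2-54t+33 = (-(1029/80)t+1617/80)(-(80/49)t+80/49) + (0)
Last nonzero remainder: -(80/49)t+80/49. Dividing through by -80/49 gives the monic gcd t-1.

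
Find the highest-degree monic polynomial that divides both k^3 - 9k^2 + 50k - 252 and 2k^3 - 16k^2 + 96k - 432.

k^2 - 2k + 36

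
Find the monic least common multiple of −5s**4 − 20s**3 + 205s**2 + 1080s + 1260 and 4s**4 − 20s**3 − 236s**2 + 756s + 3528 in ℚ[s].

s**5 − 3s**4 − 69s**3 + 71s**2 + 1260s + 1764

Apply the Euclidean algorithm:
  −5s**4 − 20s**3 + 205s**2 + 1080s + 1260 = (−5/4)(4s**4 − 20s**3 − 236s**2 + 756s + 3528) + (−45s**3 − 90s**2 + 2025s + 5670)
  4s**4 − 20s**3 − 236s**2 + 756s + 3528 = (−(4/45)s + 28/45)(−45s**3 − 90s**2 + 2025s + 5670) + (0)
Last nonzero remainder: −45s**3 − 90s**2 + 2025s + 5670. Dividing through by −45 gives the monic gcd s**3 + 2s**2 − 45s − 126.
Then lcm(f, g) = f·g / gcd(f, g); expanding and making the result monic gives the answer.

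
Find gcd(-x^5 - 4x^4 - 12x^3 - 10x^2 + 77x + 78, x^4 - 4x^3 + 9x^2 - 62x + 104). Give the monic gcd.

x^3 + 9x - 26

Euclidean algorithm in ℚ[x]:
  -x^5 - 4x^4 - 12x^3 - 10x^2 + 77x + 78 = (-x - 8)(x^4 - 4x^3 + 9x^2 - 62x + 104) + (-35x^3 - 315x + 910)
  x^4 - 4x^3 + 9x^2 - 62x + 104 = (-(1/35)x + 4/35)(-35x^3 - 315x + 910) + (0)
Last nonzero remainder: -35x^3 - 315x + 910. Dividing through by -35 gives the monic gcd x^3 + 9x - 26.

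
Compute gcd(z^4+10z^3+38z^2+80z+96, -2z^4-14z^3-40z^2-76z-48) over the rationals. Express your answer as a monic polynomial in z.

z^3+6z^2+14z+24

Euclidean algorithm in ℚ[z]:
  z^4+10z^3+38z^2+80z+96 = (-1/2)(-2z^4-14z^3-40z^2-76z-48) + (3z^3+18z^2+42z+72)
  -2z^4-14z^3-40z^2-76z-48 = (-(2/3)z-2/3)(3z^3+18z^2+42z+72) + (0)
Last nonzero remainder: 3z^3+18z^2+42z+72. Dividing through by 3 gives the monic gcd z^3+6z^2+14z+24.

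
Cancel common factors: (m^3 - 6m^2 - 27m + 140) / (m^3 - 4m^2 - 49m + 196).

(m + 5)/(m + 7)

Apply the Euclidean algorithm:
  m^3 - 6m^2 - 27m + 140 = (m^3 - 4m^2 - 49m + 196) + (-2m^2 + 22m - 56)
  m^3 - 4m^2 - 49m + 196 = (-(1/2)m - 7/2)(-2m^2 + 22m - 56) + (0)
Last nonzero remainder: -2m^2 + 22m - 56. Dividing through by -2 gives the monic gcd m^2 - 11m + 28.
Cancel m^2 - 11m + 28 from numerator and denominator to get the reduced form.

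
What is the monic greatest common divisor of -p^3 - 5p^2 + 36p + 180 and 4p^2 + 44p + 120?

p^2 + 11p + 30

By polynomial division,
  -p^3 - 5p^2 + 36p + 180 = (-(1/4)p + 3/2)(4p^2 + 44p + 120) + (0)
Last nonzero remainder: 4p^2 + 44p + 120. Dividing through by 4 gives the monic gcd p^2 + 11p + 30.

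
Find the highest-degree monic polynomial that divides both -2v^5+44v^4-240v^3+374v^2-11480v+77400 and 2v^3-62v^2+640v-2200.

v^2-20v+100

Euclidean algorithm in ℚ[v]:
  -2v^5+44v^4-240v^3+374v^2-11480v+77400 = (-v^2-9v-79)(2v^3-62v^2+640v-2200) + (-964v^2+19280v-96400)
  2v^3-62v^2+640v-2200 = (-(1/482)v+11/482)(-964v^2+19280v-96400) + (0)
Last nonzero remainder: -964v^2+19280v-96400. Dividing through by -964 gives the monic gcd v^2-20v+100.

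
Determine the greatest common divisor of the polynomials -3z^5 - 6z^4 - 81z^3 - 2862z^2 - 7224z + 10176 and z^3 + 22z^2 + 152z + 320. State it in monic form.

z^2 + 12z + 32

Apply the Euclidean algorithm:
  -3z^5 - 6z^4 - 81z^3 - 2862z^2 - 7224z + 10176 = (-3z^2 + 60z - 945)(z^3 + 22z^2 + 152z + 320) + (9768z^2 + 117216z + 312576)
  z^3 + 22z^2 + 152z + 320 = ((1/9768)z + 5/4884)(9768z^2 + 117216z + 312576) + (0)
Last nonzero remainder: 9768z^2 + 117216z + 312576. Dividing through by 9768 gives the monic gcd z^2 + 12z + 32.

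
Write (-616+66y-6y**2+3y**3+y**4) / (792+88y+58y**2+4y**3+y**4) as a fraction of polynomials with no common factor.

Euclidean algorithm in ℚ[y]:
  y**4+3y**3-6y**2+66y-616 = (y**4+4y**3+58y**2+88y+792) + (-y**3-64y**2-22y-1408)
  y**4+4y**3+58y**2+88y+792 = (-y+60)(-y**3-64y**2-22y-1408) + (3876y**2+85272)
  -y**3-64y**2-22y-1408 = (-(1/3876)y-16/969)(3876y**2+85272) + (0)
Last nonzero remainder: 3876y**2+85272. Dividing through by 3876 gives the monic gcd y**2+22.
Cancel y**2+22 from numerator and denominator to get the reduced form.

(-28+3y+y**2)/(36+4y+y**2)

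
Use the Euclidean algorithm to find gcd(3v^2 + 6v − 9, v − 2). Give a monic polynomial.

1

Repeated division with remainder:
  3v^2 + 6v − 9 = (3v + 12)(v − 2) + (15)
  v − 2 = ((1/15)v − 2/15)(15) + (0)
The last nonzero remainder is the constant 15, so the polynomials are coprime and gcd = 1.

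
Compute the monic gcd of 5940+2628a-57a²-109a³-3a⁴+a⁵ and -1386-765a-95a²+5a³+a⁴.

Apply the Euclidean algorithm:
  a⁵-3a⁴-109a³-57a²+2628a+5940 = (a-8)(a⁴+5a³-95a²-765a-1386) + (26a³-52a²-2106a-5148)
  a⁴+5a³-95a²-765a-1386 = ((1/26)a+7/26)(26a³-52a²-2106a-5148) + (0)
Last nonzero remainder: 26a³-52a²-2106a-5148. Dividing through by 26 gives the monic gcd a³-2a²-81a-198.

-198-81a-2a²+a³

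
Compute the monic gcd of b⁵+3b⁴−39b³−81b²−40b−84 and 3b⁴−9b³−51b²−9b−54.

Euclidean algorithm in ℚ[b]:
  b⁵+3b⁴−39b³−81b²−40b−84 = ((1/3)b+2)(3b⁴−9b³−51b²−9b−54) + (−4b³+24b²−4b+24)
  3b⁴−9b³−51b²−9b−54 = (−(3/4)b−9/4)(−4b³+24b²−4b+24) + (0)
Last nonzero remainder: −4b³+24b²−4b+24. Dividing through by −4 gives the monic gcd b³−6b²+b−6.

b³−6b²+b−6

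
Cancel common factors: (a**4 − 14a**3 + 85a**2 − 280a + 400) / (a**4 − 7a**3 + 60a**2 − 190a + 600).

Euclidean algorithm in ℚ[a]:
  a**4 − 14a**3 + 85a**2 − 280a + 400 = (a**4 − 7a**3 + 60a**2 − 190a + 600) + (−7a**3 + 25a**2 − 90a − 200)
  a**4 − 7a**3 + 60a**2 − 190a + 600 = (−(1/7)a + 24/49)(−7a**3 + 25a**2 − 90a − 200) + ((1710/49)a**2 − (8550/49)a + 34200/49)
  −7a**3 + 25a**2 − 90a − 200 = (−(343/1710)a − 49/171)((1710/49)a**2 − (8550/49)a + 34200/49) + (0)
Last nonzero remainder: (1710/49)a**2 − (8550/49)a + 34200/49. Dividing through by 1710/49 gives the monic gcd a**2 − 5a + 20.
Cancel a**2 − 5a + 20 from numerator and denominator to get the reduced form.

(a**2 − 9a + 20)/(a**2 − 2a + 30)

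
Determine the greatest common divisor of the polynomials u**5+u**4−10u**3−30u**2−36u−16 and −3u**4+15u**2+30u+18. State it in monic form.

u**3+3u**2+4u+2

Euclidean algorithm in ℚ[u]:
  u**5+u**4−10u**3−30u**2−36u−16 = (−(1/3)u−1/3)(−3u**4+15u**2+30u+18) + (−5u**3−15u**2−20u−10)
  −3u**4+15u**2+30u+18 = ((3/5)u−9/5)(−5u**3−15u**2−20u−10) + (0)
Last nonzero remainder: −5u**3−15u**2−20u−10. Dividing through by −5 gives the monic gcd u**3+3u**2+4u+2.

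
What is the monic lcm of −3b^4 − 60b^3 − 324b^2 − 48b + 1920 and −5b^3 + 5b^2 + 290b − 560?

Apply the Euclidean algorithm:
  −3b^4 − 60b^3 − 324b^2 − 48b + 1920 = ((3/5)b + 63/5)(−5b^3 + 5b^2 + 290b − 560) + (−561b^2 − 3366b + 8976)
  −5b^3 + 5b^2 + 290b − 560 = ((5/561)b − 35/561)(−561b^2 − 3366b + 8976) + (0)
Last nonzero remainder: −561b^2 − 3366b + 8976. Dividing through by −561 gives the monic gcd b^2 + 6b − 16.
Then lcm(f, g) = f·g / gcd(f, g); expanding and making the result monic gives the answer.

b^5 + 13b^4 − 32b^3 − 740b^2 − 752b + 4480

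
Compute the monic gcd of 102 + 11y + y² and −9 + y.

Repeated division with remainder:
  y² + 11y + 102 = (y + 20)(y − 9) + (282)
  y − 9 = ((1/282)y − 3/94)(282) + (0)
The last nonzero remainder is the constant 282, so the polynomials are coprime and gcd = 1.

1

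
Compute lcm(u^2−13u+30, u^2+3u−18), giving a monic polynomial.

Euclidean algorithm in ℚ[u]:
  u^2−13u+30 = (u^2+3u−18) + (−16u+48)
  u^2+3u−18 = (−(1/16)u−3/8)(−16u+48) + (0)
Last nonzero remainder: −16u+48. Dividing through by −16 gives the monic gcd u−3.
Then lcm(f, g) = f·g / gcd(f, g); expanding and making the result monic gives the answer.

u^3−7u^2−48u+180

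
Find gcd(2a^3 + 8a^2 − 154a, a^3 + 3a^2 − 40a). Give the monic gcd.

a

Apply the Euclidean algorithm:
  2a^3 + 8a^2 − 154a = (2)(a^3 + 3a^2 − 40a) + (2a^2 − 74a)
  a^3 + 3a^2 − 40a = ((1/2)a + 20)(2a^2 − 74a) + (1440a)
  2a^2 − 74a = ((1/720)a − 37/720)(1440a) + (0)
Last nonzero remainder: 1440a. Dividing through by 1440 gives the monic gcd a.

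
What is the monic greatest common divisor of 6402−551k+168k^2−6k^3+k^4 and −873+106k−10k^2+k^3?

Apply the Euclidean algorithm:
  k^4−6k^3+168k^2−551k+6402 = (k+4)(k^3−10k^2+106k−873) + (102k^2−102k+9894)
  k^3−10k^2+106k−873 = ((1/102)k−3/34)(102k^2−102k+9894) + (0)
Last nonzero remainder: 102k^2−102k+9894. Dividing through by 102 gives the monic gcd k^2−k+97.

97−k+k^2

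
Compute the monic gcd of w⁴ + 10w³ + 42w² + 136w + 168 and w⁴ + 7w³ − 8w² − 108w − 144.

Apply the Euclidean algorithm:
  w⁴ + 10w³ + 42w² + 136w + 168 = (w⁴ + 7w³ − 8w² − 108w − 144) + (3w³ + 50w² + 244w + 312)
  w⁴ + 7w³ − 8w² − 108w − 144 = ((1/3)w − 29/9)(3w³ + 50w² + 244w + 312) + ((646/9)w² + (5168/9)w + 2584/3)
  3w³ + 50w² + 244w + 312 = ((27/646)w + 117/323)((646/9)w² + (5168/9)w + 2584/3) + (0)
Last nonzero remainder: (646/9)w² + (5168/9)w + 2584/3. Dividing through by 646/9 gives the monic gcd w² + 8w + 12.

w² + 8w + 12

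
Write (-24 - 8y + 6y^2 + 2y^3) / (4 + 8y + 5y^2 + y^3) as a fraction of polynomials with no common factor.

Repeated division with remainder:
  2y^3 + 6y^2 - 8y - 24 = (2)(y^3 + 5y^2 + 8y + 4) + (-4y^2 - 24y - 32)
  y^3 + 5y^2 + 8y + 4 = (-(1/4)y + 1/4)(-4y^2 - 24y - 32) + (6y + 12)
  -4y^2 - 24y - 32 = (-(2/3)y - 8/3)(6y + 12) + (0)
Last nonzero remainder: 6y + 12. Dividing through by 6 gives the monic gcd y + 2.
Cancel y + 2 from numerator and denominator to get the reduced form.

(-12 + 2y + 2y^2)/(2 + 3y + y^2)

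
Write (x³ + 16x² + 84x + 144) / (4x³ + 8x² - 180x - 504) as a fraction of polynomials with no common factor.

(x² + 10x + 24)/(4x² - 16x - 84)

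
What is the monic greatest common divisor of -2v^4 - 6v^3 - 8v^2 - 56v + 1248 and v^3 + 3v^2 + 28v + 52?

Apply the Euclidean algorithm:
  -2v^4 - 6v^3 - 8v^2 - 56v + 1248 = (-2v)(v^3 + 3v^2 + 28v + 52) + (48v^2 + 48v + 1248)
  v^3 + 3v^2 + 28v + 52 = ((1/48)v + 1/24)(48v^2 + 48v + 1248) + (0)
Last nonzero remainder: 48v^2 + 48v + 1248. Dividing through by 48 gives the monic gcd v^2 + v + 26.

v^2 + v + 26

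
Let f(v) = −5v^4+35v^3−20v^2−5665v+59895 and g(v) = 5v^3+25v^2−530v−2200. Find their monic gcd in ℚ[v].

v+11

Euclidean algorithm in ℚ[v]:
  −5v^4+35v^3−20v^2−5665v+59895 = (−v+12)(5v^3+25v^2−530v−2200) + (−850v^2−1505v+86295)
  5v^3+25v^2−530v−2200 = (−(1/170)v−549/28900)(−850v^2−1505v+86295) + (−(294619/5780)v−3240809/5780)
  −850v^2−1505v+86295 = ((4913000/294619)v−45344100/294619)(−(294619/5780)v−3240809/5780) + (0)
Last nonzero remainder: −(294619/5780)v−3240809/5780. Dividing through by −294619/5780 gives the monic gcd v+11.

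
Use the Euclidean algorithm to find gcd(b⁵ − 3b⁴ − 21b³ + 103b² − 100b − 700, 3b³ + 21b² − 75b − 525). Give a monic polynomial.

b² − 25

Apply the Euclidean algorithm:
  b⁵ − 3b⁴ − 21b³ + 103b² − 100b − 700 = ((1/3)b² − (10/3)b + 74/3)(3b³ + 21b² − 75b − 525) + (−490b² + 12250)
  3b³ + 21b² − 75b − 525 = (−(3/490)b − 3/70)(−490b² + 12250) + (0)
Last nonzero remainder: −490b² + 12250. Dividing through by −490 gives the monic gcd b² − 25.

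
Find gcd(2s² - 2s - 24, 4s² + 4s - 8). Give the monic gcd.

By polynomial division,
  2s² - 2s - 24 = (1/2)(4s² + 4s - 8) + (-4s - 20)
  4s² + 4s - 8 = (-s + 4)(-4s - 20) + (72)
  -4s - 20 = (-(1/18)s - 5/18)(72) + (0)
The last nonzero remainder is the constant 72, so the polynomials are coprime and gcd = 1.

1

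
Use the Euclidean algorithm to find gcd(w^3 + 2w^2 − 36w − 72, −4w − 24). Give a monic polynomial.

w + 6

Repeated division with remainder:
  w^3 + 2w^2 − 36w − 72 = (−(1/4)w^2 + w + 3)(−4w − 24) + (0)
Last nonzero remainder: −4w − 24. Dividing through by −4 gives the monic gcd w + 6.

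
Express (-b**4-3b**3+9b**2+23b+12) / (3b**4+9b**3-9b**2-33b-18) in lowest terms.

(-b**2-b+12)/(3b**2+3b-18)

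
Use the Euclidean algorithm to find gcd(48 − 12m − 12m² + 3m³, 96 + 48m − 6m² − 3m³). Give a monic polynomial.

Repeated division with remainder:
  3m³ − 12m² − 12m + 48 = (−1)(−3m³ − 6m² + 48m + 96) + (−18m² + 36m + 144)
  −3m³ − 6m² + 48m + 96 = ((1/6)m + 2/3)(−18m² + 36m + 144) + (0)
Last nonzero remainder: −18m² + 36m + 144. Dividing through by −18 gives the monic gcd m² − 2m − 8.

−8 − 2m + m²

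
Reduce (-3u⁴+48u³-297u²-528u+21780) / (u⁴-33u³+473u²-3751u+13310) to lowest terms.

(-3u-18)/(u-11)

Apply the Euclidean algorithm:
  -3u⁴+48u³-297u²-528u+21780 = (-3)(u⁴-33u³+473u²-3751u+13310) + (-51u³+1122u²-11781u+61710)
  u⁴-33u³+473u²-3751u+13310 = (-(1/51)u+11/51)(-51u³+1122u²-11781u+61710) + (0)
Last nonzero remainder: -51u³+1122u²-11781u+61710. Dividing through by -51 gives the monic gcd u³-22u²+231u-1210.
Cancel u³-22u²+231u-1210 from numerator and denominator to get the reduced form.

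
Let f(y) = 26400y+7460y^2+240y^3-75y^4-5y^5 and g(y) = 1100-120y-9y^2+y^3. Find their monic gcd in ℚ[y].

-110+y+y^2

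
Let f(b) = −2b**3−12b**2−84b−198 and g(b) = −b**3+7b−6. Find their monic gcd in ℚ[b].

Euclidean algorithm in ℚ[b]:
  −2b**3−12b**2−84b−198 = (2)(−b**3+7b−6) + (−12b**2−98b−186)
  −b**3+7b−6 = ((1/12)b−49/72)(−12b**2−98b−186) + (−(1591/36)b−1591/12)
  −12b**2−98b−186 = ((432/1591)b+2232/1591)(−(1591/36)b−1591/12) + (0)
Last nonzero remainder: −(1591/36)b−1591/12. Dividing through by −1591/36 gives the monic gcd b+3.

b+3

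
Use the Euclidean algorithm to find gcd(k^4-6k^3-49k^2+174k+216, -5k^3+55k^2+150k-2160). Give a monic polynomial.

By polynomial division,
  k^4-6k^3-49k^2+174k+216 = (-(1/5)k-1)(-5k^3+55k^2+150k-2160) + (36k^2-108k-1944)
  -5k^3+55k^2+150k-2160 = (-(5/36)k+10/9)(36k^2-108k-1944) + (0)
Last nonzero remainder: 36k^2-108k-1944. Dividing through by 36 gives the monic gcd k^2-3k-54.

k^2-3k-54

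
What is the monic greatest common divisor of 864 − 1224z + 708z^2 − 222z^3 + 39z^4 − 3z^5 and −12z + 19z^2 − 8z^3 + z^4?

12 − 7z + z^2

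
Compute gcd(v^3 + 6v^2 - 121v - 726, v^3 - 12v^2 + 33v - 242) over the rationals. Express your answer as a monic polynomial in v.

Apply the Euclidean algorithm:
  v^3 + 6v^2 - 121v - 726 = (v^3 - 12v^2 + 33v - 242) + (18v^2 - 154v - 484)
  v^3 - 12v^2 + 33v - 242 = ((1/18)v - 31/162)(18v^2 - 154v - 484) + ((2464/81)v - 27104/81)
  18v^2 - 154v - 484 = ((729/1232)v + 81/56)((2464/81)v - 27104/81) + (0)
Last nonzero remainder: (2464/81)v - 27104/81. Dividing through by 2464/81 gives the monic gcd v - 11.

v - 11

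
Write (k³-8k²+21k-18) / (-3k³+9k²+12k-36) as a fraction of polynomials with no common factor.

(-k+3)/(3k+6)

Repeated division with remainder:
  k³-8k²+21k-18 = (-1/3)(-3k³+9k²+12k-36) + (-5k²+25k-30)
  -3k³+9k²+12k-36 = ((3/5)k+6/5)(-5k²+25k-30) + (0)
Last nonzero remainder: -5k²+25k-30. Dividing through by -5 gives the monic gcd k²-5k+6.
Cancel k²-5k+6 from numerator and denominator to get the reduced form.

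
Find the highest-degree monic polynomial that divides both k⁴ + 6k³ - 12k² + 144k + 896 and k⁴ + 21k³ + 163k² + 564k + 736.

By polynomial division,
  k⁴ + 6k³ - 12k² + 144k + 896 = (k⁴ + 21k³ + 163k² + 564k + 736) + (-15k³ - 175k² - 420k + 160)
  k⁴ + 21k³ + 163k² + 564k + 736 = (-(1/15)k - 28/45)(-15k³ - 175k² - 420k + 160) + ((235/9)k² + (940/3)k + 7520/9)
  -15k³ - 175k² - 420k + 160 = (-(27/47)k + 9/47)((235/9)k² + (940/3)k + 7520/9) + (0)
Last nonzero remainder: (235/9)k² + (940/3)k + 7520/9. Dividing through by 235/9 gives the monic gcd k² + 12k + 32.

k² + 12k + 32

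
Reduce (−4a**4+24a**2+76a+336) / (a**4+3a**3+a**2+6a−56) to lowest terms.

(−4a**2+4a+48)/(a**2+2a−8)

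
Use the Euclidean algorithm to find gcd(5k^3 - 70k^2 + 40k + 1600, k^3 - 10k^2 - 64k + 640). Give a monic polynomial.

Repeated division with remainder:
  5k^3 - 70k^2 + 40k + 1600 = (5)(k^3 - 10k^2 - 64k + 640) + (-20k^2 + 360k - 1600)
  k^3 - 10k^2 - 64k + 640 = (-(1/20)k - 2/5)(-20k^2 + 360k - 1600) + (0)
Last nonzero remainder: -20k^2 + 360k - 1600. Dividing through by -20 gives the monic gcd k^2 - 18k + 80.

k^2 - 18k + 80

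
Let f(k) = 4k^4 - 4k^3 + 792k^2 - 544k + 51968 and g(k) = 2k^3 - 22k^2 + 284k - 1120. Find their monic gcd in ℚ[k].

k^2 - 6k + 112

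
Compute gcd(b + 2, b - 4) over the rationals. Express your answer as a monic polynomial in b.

By polynomial division,
  b + 2 = (b - 4) + (6)
  b - 4 = ((1/6)b - 2/3)(6) + (0)
The last nonzero remainder is the constant 6, so the polynomials are coprime and gcd = 1.

1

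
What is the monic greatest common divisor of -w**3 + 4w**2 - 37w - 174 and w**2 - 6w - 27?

Repeated division with remainder:
  -w**3 + 4w**2 - 37w - 174 = (-w - 2)(w**2 - 6w - 27) + (-76w - 228)
  w**2 - 6w - 27 = (-(1/76)w + 9/76)(-76w - 228) + (0)
Last nonzero remainder: -76w - 228. Dividing through by -76 gives the monic gcd w + 3.

w + 3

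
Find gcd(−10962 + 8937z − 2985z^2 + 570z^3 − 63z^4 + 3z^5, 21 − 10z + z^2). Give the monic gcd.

21 − 10z + z^2

Apply the Euclidean algorithm:
  3z^5 − 63z^4 + 570z^3 − 2985z^2 + 8937z − 10962 = (3z^3 − 33z^2 + 177z − 522)(z^2 − 10z + 21) + (0)
The last nonzero remainder z^2 − 10z + 21 is already monic.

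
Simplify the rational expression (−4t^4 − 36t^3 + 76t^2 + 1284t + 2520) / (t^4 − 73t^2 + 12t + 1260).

(−4t − 12)/(t − 6)

By polynomial division,
  −4t^4 − 36t^3 + 76t^2 + 1284t + 2520 = (−4)(t^4 − 73t^2 + 12t + 1260) + (−36t^3 − 216t^2 + 1332t + 7560)
  t^4 − 73t^2 + 12t + 1260 = (−(1/36)t + 1/6)(−36t^3 − 216t^2 + 1332t + 7560) + (0)
Last nonzero remainder: −36t^3 − 216t^2 + 1332t + 7560. Dividing through by −36 gives the monic gcd t^3 + 6t^2 − 37t − 210.
Cancel t^3 + 6t^2 − 37t − 210 from numerator and denominator to get the reduced form.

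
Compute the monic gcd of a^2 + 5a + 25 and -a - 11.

1

Euclidean algorithm in ℚ[a]:
  a^2 + 5a + 25 = (-a + 6)(-a - 11) + (91)
  -a - 11 = (-(1/91)a - 11/91)(91) + (0)
The last nonzero remainder is the constant 91, so the polynomials are coprime and gcd = 1.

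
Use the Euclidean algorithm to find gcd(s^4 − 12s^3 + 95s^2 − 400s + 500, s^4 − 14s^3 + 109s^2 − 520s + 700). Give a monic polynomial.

Repeated division with remainder:
  s^4 − 12s^3 + 95s^2 − 400s + 500 = (s^4 − 14s^3 + 109s^2 − 520s + 700) + (2s^3 − 14s^2 + 120s − 200)
  s^4 − 14s^3 + 109s^2 − 520s + 700 = ((1/2)s − 7/2)(2s^3 − 14s^2 + 120s − 200) + (0)
Last nonzero remainder: 2s^3 − 14s^2 + 120s − 200. Dividing through by 2 gives the monic gcd s^3 − 7s^2 + 60s − 100.

s^3 − 7s^2 + 60s − 100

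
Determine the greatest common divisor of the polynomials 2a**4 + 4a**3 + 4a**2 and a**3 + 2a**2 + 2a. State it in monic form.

Euclidean algorithm in ℚ[a]:
  2a**4 + 4a**3 + 4a**2 = (2a)(a**3 + 2a**2 + 2a) + (0)
The last nonzero remainder a**3 + 2a**2 + 2a is already monic.

a**3 + 2a**2 + 2a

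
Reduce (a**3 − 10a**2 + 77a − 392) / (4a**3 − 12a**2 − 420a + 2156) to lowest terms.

(a**2 − 3a + 56)/(4a**2 + 16a − 308)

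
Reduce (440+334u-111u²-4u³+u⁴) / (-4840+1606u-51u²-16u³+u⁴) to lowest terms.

(1+u)/(-11+u)

Euclidean algorithm in ℚ[u]:
  u⁴-4u³-111u²+334u+440 = (u⁴-16u³-51u²+1606u-4840) + (12u³-60u²-1272u+5280)
  u⁴-16u³-51u²+1606u-4840 = ((1/12)u-11/12)(12u³-60u²-1272u+5280) + (0)
Last nonzero remainder: 12u³-60u²-1272u+5280. Dividing through by 12 gives the monic gcd u³-5u²-106u+440.
Cancel u³-5u²-106u+440 from numerator and denominator to get the reduced form.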